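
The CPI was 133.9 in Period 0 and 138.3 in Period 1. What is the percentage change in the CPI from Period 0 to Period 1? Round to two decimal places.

3.29%

Change = (138.3 − 133.9) / 133.9 × 100
       = 4.4 / 133.9 × 100 = 3.2860%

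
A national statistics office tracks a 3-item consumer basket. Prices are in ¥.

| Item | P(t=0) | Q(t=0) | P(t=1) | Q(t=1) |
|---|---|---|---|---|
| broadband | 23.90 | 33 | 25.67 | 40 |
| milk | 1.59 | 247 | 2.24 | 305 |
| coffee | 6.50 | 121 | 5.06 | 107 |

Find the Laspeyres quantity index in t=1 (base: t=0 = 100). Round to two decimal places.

Laspeyres quantity index uses base-period prices as weights.
ΣP(t=0)·Q(t=1) = 23.90×40 + 1.59×305 + 6.50×107 = 956 + 484.95 + 695.5 = 2136.45
ΣP(t=0)·Q(t=0) = 23.90×33 + 1.59×247 + 6.50×121 = 788.7 + 392.73 + 786.5 = 1967.93
Index = 2136.45 / 1967.93 × 100 = 108.5633

108.56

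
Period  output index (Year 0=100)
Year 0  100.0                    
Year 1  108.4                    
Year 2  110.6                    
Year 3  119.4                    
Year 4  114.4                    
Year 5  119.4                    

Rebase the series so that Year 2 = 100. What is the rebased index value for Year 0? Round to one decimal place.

90.4

Rebased(Year 0) = 100.0 / 110.6 × 100 = 90.4159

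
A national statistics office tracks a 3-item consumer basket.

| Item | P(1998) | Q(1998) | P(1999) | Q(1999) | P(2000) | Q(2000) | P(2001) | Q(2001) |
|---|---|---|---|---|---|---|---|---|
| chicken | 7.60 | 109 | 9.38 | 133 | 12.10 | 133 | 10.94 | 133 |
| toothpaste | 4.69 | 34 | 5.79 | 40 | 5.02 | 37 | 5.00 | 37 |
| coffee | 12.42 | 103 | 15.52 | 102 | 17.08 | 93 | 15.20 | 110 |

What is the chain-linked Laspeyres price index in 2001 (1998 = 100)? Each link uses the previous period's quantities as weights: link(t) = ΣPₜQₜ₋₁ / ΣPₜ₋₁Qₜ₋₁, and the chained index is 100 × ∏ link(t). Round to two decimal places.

130.13

Link 1998→1999:
ΣP(1999)Q(1998) = 9.38×109 + 5.79×34 + 15.52×103 = 1022.42 + 196.86 + 1598.56 = 2817.84
ΣP(1998)Q(1998) = 7.60×109 + 4.69×34 + 12.42×103 = 828.4 + 159.46 + 1279.26 = 2267.12
link = 2817.84/2267.12 = 1.242916
Link 1999→2000:
ΣP(2000)Q(1999) = 12.10×133 + 5.02×40 + 17.08×102 = 1609.3 + 200.8 + 1742.16 = 3552.26
ΣP(1999)Q(1999) = 9.38×133 + 5.79×40 + 15.52×102 = 1247.54 + 231.6 + 1583.04 = 3062.18
link = 3552.26/3062.18 = 1.160043
Link 2000→2001:
ΣP(2001)Q(2000) = 10.94×133 + 5.00×37 + 15.20×93 = 1455.02 + 185 + 1413.6 = 3053.62
ΣP(2000)Q(2000) = 12.10×133 + 5.02×37 + 17.08×93 = 1609.3 + 185.74 + 1588.44 = 3383.48
link = 3053.62/3383.48 = 0.902509
Chained index = 100 × 1.242916 × 1.160043 × 0.902509 = 130.1269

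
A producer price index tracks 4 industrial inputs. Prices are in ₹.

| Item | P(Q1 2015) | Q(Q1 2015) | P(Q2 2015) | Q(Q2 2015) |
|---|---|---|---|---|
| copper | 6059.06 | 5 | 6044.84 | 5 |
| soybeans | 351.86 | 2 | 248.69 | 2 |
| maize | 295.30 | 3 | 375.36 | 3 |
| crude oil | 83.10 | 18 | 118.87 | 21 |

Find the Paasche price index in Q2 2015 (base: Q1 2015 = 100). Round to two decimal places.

102.12

Paasche price index uses current-period quantities as weights.
ΣP(Q2 2015)·Q(Q2 2015) = 6044.84×5 + 248.69×2 + 375.36×3 + 118.87×21 = 30224.2 + 497.38 + 1126.08 + 2496.27 = 34343.93
ΣP(Q1 2015)·Q(Q2 2015) = 6059.06×5 + 351.86×2 + 295.30×3 + 83.10×21 = 30295.3 + 703.72 + 885.9 + 1745.1 = 33630.02
Index = 34343.93 / 33630.02 × 100 = 102.1228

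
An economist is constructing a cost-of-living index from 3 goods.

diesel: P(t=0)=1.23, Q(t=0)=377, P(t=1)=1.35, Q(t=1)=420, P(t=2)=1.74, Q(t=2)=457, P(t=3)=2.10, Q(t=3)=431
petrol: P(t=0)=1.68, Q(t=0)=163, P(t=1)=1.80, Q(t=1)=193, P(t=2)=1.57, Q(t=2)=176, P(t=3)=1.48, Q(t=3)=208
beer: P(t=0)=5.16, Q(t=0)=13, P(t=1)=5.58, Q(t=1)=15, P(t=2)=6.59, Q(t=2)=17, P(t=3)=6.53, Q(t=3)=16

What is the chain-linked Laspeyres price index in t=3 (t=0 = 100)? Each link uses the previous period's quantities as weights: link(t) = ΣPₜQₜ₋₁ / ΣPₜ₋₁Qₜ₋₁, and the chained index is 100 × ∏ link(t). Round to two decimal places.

Link t=0→t=1:
ΣP(t=1)Q(t=0) = 1.35×377 + 1.80×163 + 5.58×13 = 508.95 + 293.4 + 72.54 = 874.89
ΣP(t=0)Q(t=0) = 1.23×377 + 1.68×163 + 5.16×13 = 463.71 + 273.84 + 67.08 = 804.63
link = 874.89/804.63 = 1.087320
Link t=1→t=2:
ΣP(t=2)Q(t=1) = 1.74×420 + 1.57×193 + 6.59×15 = 730.8 + 303.01 + 98.85 = 1132.66
ΣP(t=1)Q(t=1) = 1.35×420 + 1.80×193 + 5.58×15 = 567 + 347.4 + 83.7 = 998.1
link = 1132.66/998.1 = 1.134816
Link t=2→t=3:
ΣP(t=3)Q(t=2) = 2.10×457 + 1.48×176 + 6.53×17 = 959.7 + 260.48 + 111.01 = 1331.19
ΣP(t=2)Q(t=2) = 1.74×457 + 1.57×176 + 6.59×17 = 795.18 + 276.32 + 112.03 = 1183.53
link = 1331.19/1183.53 = 1.124762
Chained index = 100 × 1.087320 × 1.134816 × 1.124762 = 138.7853

138.79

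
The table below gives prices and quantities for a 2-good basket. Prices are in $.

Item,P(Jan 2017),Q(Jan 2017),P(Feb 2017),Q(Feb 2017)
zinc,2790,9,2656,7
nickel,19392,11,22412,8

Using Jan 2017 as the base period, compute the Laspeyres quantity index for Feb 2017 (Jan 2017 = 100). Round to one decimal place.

73.3

Laspeyres quantity index uses base-period prices as weights.
ΣP(Jan 2017)·Q(Feb 2017) = 2790×7 + 19392×8 = 19530 + 155136 = 174666
ΣP(Jan 2017)·Q(Jan 2017) = 2790×9 + 19392×11 = 25110 + 213312 = 238422
Index = 174666 / 238422 × 100 = 73.2592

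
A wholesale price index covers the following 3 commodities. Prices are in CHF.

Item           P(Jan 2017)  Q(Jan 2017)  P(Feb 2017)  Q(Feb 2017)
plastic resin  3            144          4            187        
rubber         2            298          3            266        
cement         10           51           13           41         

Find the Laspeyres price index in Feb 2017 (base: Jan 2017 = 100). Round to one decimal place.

138.7

Laspeyres price index uses base-period quantities as weights.
ΣP(Feb 2017)·Q(Jan 2017) = 4×144 + 3×298 + 13×51 = 576 + 894 + 663 = 2133
ΣP(Jan 2017)·Q(Jan 2017) = 3×144 + 2×298 + 10×51 = 432 + 596 + 510 = 1538
Index = 2133 / 1538 × 100 = 138.6866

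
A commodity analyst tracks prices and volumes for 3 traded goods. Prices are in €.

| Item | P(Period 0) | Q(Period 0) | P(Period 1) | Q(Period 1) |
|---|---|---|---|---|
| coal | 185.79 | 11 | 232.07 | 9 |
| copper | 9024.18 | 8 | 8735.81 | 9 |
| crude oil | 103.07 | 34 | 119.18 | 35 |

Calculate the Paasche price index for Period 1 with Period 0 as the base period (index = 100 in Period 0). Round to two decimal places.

98.13

Paasche price index uses current-period quantities as weights.
ΣP(Period 1)·Q(Period 1) = 232.07×9 + 8735.81×9 + 119.18×35 = 2088.63 + 78622.29 + 4171.3 = 84882.22
ΣP(Period 0)·Q(Period 1) = 185.79×9 + 9024.18×9 + 103.07×35 = 1672.11 + 81217.62 + 3607.45 = 86497.18
Index = 84882.22 / 86497.18 × 100 = 98.1329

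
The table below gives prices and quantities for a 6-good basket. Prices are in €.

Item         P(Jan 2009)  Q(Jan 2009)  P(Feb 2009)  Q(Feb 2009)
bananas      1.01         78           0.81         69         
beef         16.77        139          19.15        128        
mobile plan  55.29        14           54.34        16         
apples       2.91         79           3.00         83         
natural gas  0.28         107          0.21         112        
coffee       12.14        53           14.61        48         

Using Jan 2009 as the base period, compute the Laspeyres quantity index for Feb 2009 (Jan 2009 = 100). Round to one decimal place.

96.8

Laspeyres quantity index uses base-period prices as weights.
ΣP(Jan 2009)·Q(Feb 2009) = 1.01×69 + 16.77×128 + 55.29×16 + 2.91×83 + 0.28×112 + 12.14×48 = 69.69 + 2146.56 + 884.64 + 241.53 + 31.36 + 582.72 = 3956.5
ΣP(Jan 2009)·Q(Jan 2009) = 1.01×78 + 16.77×139 + 55.29×14 + 2.91×79 + 0.28×107 + 12.14×53 = 78.78 + 2331.03 + 774.06 + 229.89 + 29.96 + 643.42 = 4087.14
Index = 3956.5 / 4087.14 × 100 = 96.8036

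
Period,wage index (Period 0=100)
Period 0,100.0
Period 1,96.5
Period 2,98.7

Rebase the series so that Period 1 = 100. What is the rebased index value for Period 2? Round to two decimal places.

Rebased(Period 2) = 98.7 / 96.5 × 100 = 102.2798

102.28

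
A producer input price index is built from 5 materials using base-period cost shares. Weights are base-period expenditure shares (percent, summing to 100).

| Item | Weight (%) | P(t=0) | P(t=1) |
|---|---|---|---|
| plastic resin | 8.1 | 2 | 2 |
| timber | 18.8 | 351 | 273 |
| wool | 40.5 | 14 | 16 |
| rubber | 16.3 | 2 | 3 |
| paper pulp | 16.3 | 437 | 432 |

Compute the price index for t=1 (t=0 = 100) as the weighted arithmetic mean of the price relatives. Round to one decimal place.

plastic resin: 8.1 × (2/2) = 8.1 × 1.000000 = 8.1000
timber: 18.8 × (273/351) = 18.8 × 0.777778 = 14.6222
wool: 40.5 × (16/14) = 40.5 × 1.142857 = 46.2857
rubber: 16.3 × (3/2) = 16.3 × 1.500000 = 24.4500
paper pulp: 16.3 × (432/437) = 16.3 × 0.988558 = 16.1135
Index = Σ wᵢ·(p₁ᵢ/p₀ᵢ) = 8.1000 + 14.6222 + 46.2857 + 24.4500 + 16.1135 = 109.5714

109.6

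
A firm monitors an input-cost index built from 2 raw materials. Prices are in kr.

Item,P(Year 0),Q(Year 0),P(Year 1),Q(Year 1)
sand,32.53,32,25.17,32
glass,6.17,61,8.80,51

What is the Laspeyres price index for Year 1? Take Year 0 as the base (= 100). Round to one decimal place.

94.7

Laspeyres price index uses base-period quantities as weights.
ΣP(Year 1)·Q(Year 0) = 25.17×32 + 8.80×61 = 805.44 + 536.8 = 1342.24
ΣP(Year 0)·Q(Year 0) = 32.53×32 + 6.17×61 = 1040.96 + 376.37 = 1417.33
Index = 1342.24 / 1417.33 × 100 = 94.7020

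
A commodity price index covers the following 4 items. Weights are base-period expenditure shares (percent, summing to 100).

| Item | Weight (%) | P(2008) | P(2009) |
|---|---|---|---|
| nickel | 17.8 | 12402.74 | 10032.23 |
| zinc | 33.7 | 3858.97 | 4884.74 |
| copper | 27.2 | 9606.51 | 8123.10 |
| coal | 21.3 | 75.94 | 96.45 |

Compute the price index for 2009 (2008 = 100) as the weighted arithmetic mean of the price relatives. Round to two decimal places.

107.11

nickel: 17.8 × (10032.23/12402.74) = 17.8 × 0.808872 = 14.3979
zinc: 33.7 × (4884.74/3858.97) = 33.7 × 1.265814 = 42.6579
copper: 27.2 × (8123.10/9606.51) = 27.2 × 0.845583 = 22.9999
coal: 21.3 × (96.45/75.94) = 21.3 × 1.270082 = 27.0527
Index = Σ wᵢ·(p₁ᵢ/p₀ᵢ) = 14.3979 + 42.6579 + 22.9999 + 27.0527 = 107.1085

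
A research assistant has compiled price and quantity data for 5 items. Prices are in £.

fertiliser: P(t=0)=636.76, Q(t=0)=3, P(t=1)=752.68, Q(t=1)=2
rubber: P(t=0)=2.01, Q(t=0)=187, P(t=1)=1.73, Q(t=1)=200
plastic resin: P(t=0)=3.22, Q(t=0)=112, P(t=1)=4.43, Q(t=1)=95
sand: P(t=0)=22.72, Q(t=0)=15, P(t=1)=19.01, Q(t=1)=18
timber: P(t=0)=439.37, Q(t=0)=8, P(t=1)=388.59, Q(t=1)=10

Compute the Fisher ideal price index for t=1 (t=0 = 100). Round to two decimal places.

Laspeyres component (base-period weights):
ΣP(t=1)Q(t=0) = 752.68×3 + 1.73×187 + 4.43×112 + 19.01×15 + 388.59×8 = 2258.04 + 323.51 + 496.16 + 285.15 + 3108.72 = 6471.58
ΣP(t=0)Q(t=0) = 636.76×3 + 2.01×187 + 3.22×112 + 22.72×15 + 439.37×8 = 1910.28 + 375.87 + 360.64 + 340.8 + 3514.96 = 6502.55
L = 6471.58 / 6502.55 × 100 = 99.5237
Paasche component (current-period weights):
ΣP(t=1)Q(t=1) = 752.68×2 + 1.73×200 + 4.43×95 + 19.01×18 + 388.59×10 = 1505.36 + 346 + 420.85 + 342.18 + 3885.9 = 6500.29
ΣP(t=0)Q(t=1) = 636.76×2 + 2.01×200 + 3.22×95 + 22.72×18 + 439.37×10 = 1273.52 + 402 + 305.9 + 408.96 + 4393.7 = 6784.08
P = 6500.29 / 6784.08 × 100 = 95.8168
Fisher = √(L × P) = √(99.5237 × 95.8168) = 97.6527

97.65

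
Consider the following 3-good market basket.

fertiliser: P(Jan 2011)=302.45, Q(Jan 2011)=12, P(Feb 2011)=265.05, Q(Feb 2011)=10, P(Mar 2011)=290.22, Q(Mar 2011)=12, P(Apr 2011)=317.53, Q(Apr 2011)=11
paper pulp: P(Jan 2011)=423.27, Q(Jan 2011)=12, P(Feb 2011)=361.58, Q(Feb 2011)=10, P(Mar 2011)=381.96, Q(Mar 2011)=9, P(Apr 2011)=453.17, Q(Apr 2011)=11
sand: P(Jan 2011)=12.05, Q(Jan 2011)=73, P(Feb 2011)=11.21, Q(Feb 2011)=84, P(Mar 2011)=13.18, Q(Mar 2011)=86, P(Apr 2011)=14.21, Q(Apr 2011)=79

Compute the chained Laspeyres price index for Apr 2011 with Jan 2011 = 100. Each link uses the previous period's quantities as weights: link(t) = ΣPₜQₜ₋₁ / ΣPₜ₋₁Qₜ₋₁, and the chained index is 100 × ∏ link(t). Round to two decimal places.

106.85

Link Jan 2011→Feb 2011:
ΣP(Feb 2011)Q(Jan 2011) = 265.05×12 + 361.58×12 + 11.21×73 = 3180.6 + 4338.96 + 818.33 = 8337.89
ΣP(Jan 2011)Q(Jan 2011) = 302.45×12 + 423.27×12 + 12.05×73 = 3629.4 + 5079.24 + 879.65 = 9588.29
link = 8337.89/9588.29 = 0.869591
Link Feb 2011→Mar 2011:
ΣP(Mar 2011)Q(Feb 2011) = 290.22×10 + 381.96×10 + 13.18×84 = 2902.2 + 3819.6 + 1107.12 = 7828.92
ΣP(Feb 2011)Q(Feb 2011) = 265.05×10 + 361.58×10 + 11.21×84 = 2650.5 + 3615.8 + 941.64 = 7207.94
link = 7828.92/7207.94 = 1.086152
Link Mar 2011→Apr 2011:
ΣP(Apr 2011)Q(Mar 2011) = 317.53×12 + 453.17×9 + 14.21×86 = 3810.36 + 4078.53 + 1222.06 = 9110.95
ΣP(Mar 2011)Q(Mar 2011) = 290.22×12 + 381.96×9 + 13.18×86 = 3482.64 + 3437.64 + 1133.48 = 8053.76
link = 9110.95/8053.76 = 1.131267
Chained index = 100 × 0.869591 × 1.086152 × 1.131267 = 106.8491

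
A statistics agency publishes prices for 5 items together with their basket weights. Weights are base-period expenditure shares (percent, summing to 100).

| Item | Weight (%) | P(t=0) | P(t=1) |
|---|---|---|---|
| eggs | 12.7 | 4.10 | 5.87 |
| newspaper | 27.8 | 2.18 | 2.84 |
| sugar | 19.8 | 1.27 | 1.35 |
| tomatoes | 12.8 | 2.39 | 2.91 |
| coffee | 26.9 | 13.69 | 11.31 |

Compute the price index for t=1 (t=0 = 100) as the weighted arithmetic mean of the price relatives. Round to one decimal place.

113.3

eggs: 12.7 × (5.87/4.10) = 12.7 × 1.431707 = 18.1827
newspaper: 27.8 × (2.84/2.18) = 27.8 × 1.302752 = 36.2165
sugar: 19.8 × (1.35/1.27) = 19.8 × 1.062992 = 21.0472
tomatoes: 12.8 × (2.91/2.39) = 12.8 × 1.217573 = 15.5849
coffee: 26.9 × (11.31/13.69) = 26.9 × 0.826150 = 22.2234
Index = Σ wᵢ·(p₁ᵢ/p₀ᵢ) = 18.1827 + 36.2165 + 21.0472 + 15.5849 + 22.2234 = 113.2548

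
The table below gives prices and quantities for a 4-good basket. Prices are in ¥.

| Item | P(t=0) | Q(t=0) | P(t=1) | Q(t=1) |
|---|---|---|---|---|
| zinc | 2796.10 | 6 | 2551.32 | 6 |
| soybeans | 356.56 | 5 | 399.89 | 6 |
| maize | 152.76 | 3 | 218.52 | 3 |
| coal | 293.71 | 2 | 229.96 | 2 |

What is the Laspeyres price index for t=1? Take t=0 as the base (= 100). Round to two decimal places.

93.97

Laspeyres price index uses base-period quantities as weights.
ΣP(t=1)·Q(t=0) = 2551.32×6 + 399.89×5 + 218.52×3 + 229.96×2 = 15307.92 + 1999.45 + 655.56 + 459.92 = 18422.85
ΣP(t=0)·Q(t=0) = 2796.10×6 + 356.56×5 + 152.76×3 + 293.71×2 = 16776.6 + 1782.8 + 458.28 + 587.42 = 19605.1
Index = 18422.85 / 19605.1 × 100 = 93.9697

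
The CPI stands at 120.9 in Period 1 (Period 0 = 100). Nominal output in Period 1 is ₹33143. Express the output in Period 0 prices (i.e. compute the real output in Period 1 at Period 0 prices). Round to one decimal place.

Real = Nominal ÷ (Index/100) = 33143 ÷ (120.9/100)
     = 33143 ÷ 1.209 = 27413.5649

27413.6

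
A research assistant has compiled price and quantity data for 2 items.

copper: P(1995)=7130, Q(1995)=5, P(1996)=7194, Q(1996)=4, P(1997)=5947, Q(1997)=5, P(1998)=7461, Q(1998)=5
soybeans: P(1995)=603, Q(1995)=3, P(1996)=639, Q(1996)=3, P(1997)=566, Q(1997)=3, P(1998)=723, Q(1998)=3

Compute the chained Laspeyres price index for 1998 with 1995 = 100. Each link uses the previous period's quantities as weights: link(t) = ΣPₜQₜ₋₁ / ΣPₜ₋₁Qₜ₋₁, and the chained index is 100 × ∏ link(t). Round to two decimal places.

Link 1995→1996:
ΣP(1996)Q(1995) = 7194×5 + 639×3 = 35970 + 1917 = 37887
ΣP(1995)Q(1995) = 7130×5 + 603×3 = 35650 + 1809 = 37459
link = 37887/37459 = 1.011426
Link 1996→1997:
ΣP(1997)Q(1996) = 5947×4 + 566×3 = 23788 + 1698 = 25486
ΣP(1996)Q(1996) = 7194×4 + 639×3 = 28776 + 1917 = 30693
link = 25486/30693 = 0.830352
Link 1997→1998:
ΣP(1998)Q(1997) = 7461×5 + 723×3 = 37305 + 2169 = 39474
ΣP(1997)Q(1997) = 5947×5 + 566×3 = 29735 + 1698 = 31433
link = 39474/31433 = 1.255814
Chained index = 100 × 1.011426 × 0.830352 × 1.255814 = 105.4682

105.47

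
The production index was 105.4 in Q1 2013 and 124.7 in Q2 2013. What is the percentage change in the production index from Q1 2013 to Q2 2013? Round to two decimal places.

Change = (124.7 − 105.4) / 105.4 × 100
       = 19.3 / 105.4 × 100 = 18.3112%

18.31%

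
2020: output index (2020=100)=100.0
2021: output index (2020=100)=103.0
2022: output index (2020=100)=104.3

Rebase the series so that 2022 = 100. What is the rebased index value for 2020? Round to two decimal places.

Rebased(2020) = 100.0 / 104.3 × 100 = 95.8773

95.88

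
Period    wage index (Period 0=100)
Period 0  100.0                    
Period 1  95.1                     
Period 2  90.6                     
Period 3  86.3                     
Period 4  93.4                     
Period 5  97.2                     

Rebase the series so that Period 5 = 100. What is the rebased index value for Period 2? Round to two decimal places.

93.21

Rebased(Period 2) = 90.6 / 97.2 × 100 = 93.2099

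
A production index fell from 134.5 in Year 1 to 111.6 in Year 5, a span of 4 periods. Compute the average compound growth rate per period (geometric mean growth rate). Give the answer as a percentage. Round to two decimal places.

Growth factor = (111.6/134.5)^(1/4) = (0.829740)^(1/4) = 0.954411
Growth rate = 0.954411 − 1 = -0.045589 = -4.5589%

-4.56%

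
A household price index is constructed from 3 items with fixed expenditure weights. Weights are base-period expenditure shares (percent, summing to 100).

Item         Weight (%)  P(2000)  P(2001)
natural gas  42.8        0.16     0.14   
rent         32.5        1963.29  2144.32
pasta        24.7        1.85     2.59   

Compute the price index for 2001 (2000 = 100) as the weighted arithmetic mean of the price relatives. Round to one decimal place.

107.5

natural gas: 42.8 × (0.14/0.16) = 42.8 × 0.875000 = 37.4500
rent: 32.5 × (2144.32/1963.29) = 32.5 × 1.092207 = 35.4967
pasta: 24.7 × (2.59/1.85) = 24.7 × 1.400000 = 34.5800
Index = Σ wᵢ·(p₁ᵢ/p₀ᵢ) = 37.4500 + 35.4967 + 34.5800 = 107.5267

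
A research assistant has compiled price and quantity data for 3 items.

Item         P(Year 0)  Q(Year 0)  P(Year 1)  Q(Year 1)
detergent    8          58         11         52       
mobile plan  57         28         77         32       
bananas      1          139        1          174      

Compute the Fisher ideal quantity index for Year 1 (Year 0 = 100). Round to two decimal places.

109.61

Laspeyres component (base-period weights):
ΣP(Year 0)Q(Year 1) = 8×52 + 57×32 + 1×174 = 416 + 1824 + 174 = 2414
ΣP(Year 0)Q(Year 0) = 8×58 + 57×28 + 1×139 = 464 + 1596 + 139 = 2199
L = 2414 / 2199 × 100 = 109.7772
Paasche component (current-period weights):
ΣP(Year 1)Q(Year 1) = 11×52 + 77×32 + 1×174 = 572 + 2464 + 174 = 3210
ΣP(Year 1)Q(Year 0) = 11×58 + 77×28 + 1×139 = 638 + 2156 + 139 = 2933
P = 3210 / 2933 × 100 = 109.4443
Fisher = √(L × P) = √(109.7772 × 109.4443) = 109.6106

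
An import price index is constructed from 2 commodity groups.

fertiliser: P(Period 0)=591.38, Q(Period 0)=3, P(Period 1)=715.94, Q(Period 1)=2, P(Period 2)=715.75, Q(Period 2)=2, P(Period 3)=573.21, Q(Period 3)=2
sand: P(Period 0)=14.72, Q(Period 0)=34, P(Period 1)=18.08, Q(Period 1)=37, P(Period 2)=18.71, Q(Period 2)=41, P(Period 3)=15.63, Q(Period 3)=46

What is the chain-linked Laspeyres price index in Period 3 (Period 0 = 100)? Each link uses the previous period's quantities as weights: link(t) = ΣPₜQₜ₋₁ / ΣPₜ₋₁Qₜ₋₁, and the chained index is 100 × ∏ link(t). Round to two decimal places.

Link Period 0→Period 1:
ΣP(Period 1)Q(Period 0) = 715.94×3 + 18.08×34 = 2147.82 + 614.72 = 2762.54
ΣP(Period 0)Q(Period 0) = 591.38×3 + 14.72×34 = 1774.14 + 500.48 = 2274.62
link = 2762.54/2274.62 = 1.214506
Link Period 1→Period 2:
ΣP(Period 2)Q(Period 1) = 715.75×2 + 18.71×37 = 1431.5 + 692.27 = 2123.77
ΣP(Period 1)Q(Period 1) = 715.94×2 + 18.08×37 = 1431.88 + 668.96 = 2100.84
link = 2123.77/2100.84 = 1.010915
Link Period 2→Period 3:
ΣP(Period 3)Q(Period 2) = 573.21×2 + 15.63×41 = 1146.42 + 640.83 = 1787.25
ΣP(Period 2)Q(Period 2) = 715.75×2 + 18.71×41 = 1431.5 + 767.11 = 2198.61
link = 1787.25/2198.61 = 0.812900
Chained index = 100 × 1.214506 × 1.010915 × 0.812900 = 99.8048

99.80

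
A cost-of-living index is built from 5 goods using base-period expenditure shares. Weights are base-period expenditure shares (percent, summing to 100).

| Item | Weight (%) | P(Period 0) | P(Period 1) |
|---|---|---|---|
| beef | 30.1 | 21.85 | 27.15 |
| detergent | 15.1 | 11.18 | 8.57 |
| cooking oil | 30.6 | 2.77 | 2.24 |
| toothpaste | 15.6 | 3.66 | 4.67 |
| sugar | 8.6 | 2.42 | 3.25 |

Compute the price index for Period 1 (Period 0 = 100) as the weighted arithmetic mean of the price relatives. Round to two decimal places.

105.18

beef: 30.1 × (27.15/21.85) = 30.1 × 1.242563 = 37.4011
detergent: 15.1 × (8.57/11.18) = 15.1 × 0.766547 = 11.5749
cooking oil: 30.6 × (2.24/2.77) = 30.6 × 0.808664 = 24.7451
toothpaste: 15.6 × (4.67/3.66) = 15.6 × 1.275956 = 19.9049
sugar: 8.6 × (3.25/2.42) = 8.6 × 1.342975 = 11.5496
Index = Σ wᵢ·(p₁ᵢ/p₀ᵢ) = 37.4011 + 11.5749 + 24.7451 + 19.9049 + 11.5496 = 105.1756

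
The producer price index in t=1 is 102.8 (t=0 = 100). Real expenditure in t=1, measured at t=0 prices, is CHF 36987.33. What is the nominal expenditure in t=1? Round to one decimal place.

Nominal = Real × (Index/100) = 36987.33 × (102.8/100)
        = 36987.33 × 1.028 = 38022.9752

38023.0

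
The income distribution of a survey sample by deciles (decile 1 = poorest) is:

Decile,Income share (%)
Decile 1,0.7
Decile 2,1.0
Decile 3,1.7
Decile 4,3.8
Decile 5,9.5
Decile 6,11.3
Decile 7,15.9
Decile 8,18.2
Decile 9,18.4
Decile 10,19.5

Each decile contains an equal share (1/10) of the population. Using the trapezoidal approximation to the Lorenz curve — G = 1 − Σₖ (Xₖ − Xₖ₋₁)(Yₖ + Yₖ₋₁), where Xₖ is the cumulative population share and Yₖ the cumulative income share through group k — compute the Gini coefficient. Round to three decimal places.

0.412

Cumulative income shares Yₖ: 0.0070, 0.0170, 0.0340, 0.0720, 0.1670, 0.2800, 0.4390, 0.6210, 0.8050, 1.0000
Σ (Xₖ−Xₖ₋₁)(Yₖ+Yₖ₋₁) = (1/10)(0.0070+0.0000) + (1/10)(0.0170+0.0070) + (1/10)(0.0340+0.0170) + (1/10)(0.0720+0.0340) + (1/10)(0.1670+0.0720) + (1/10)(0.2800+0.1670) + (1/10)(0.4390+0.2800) + (1/10)(0.6210+0.4390) + (1/10)(0.8050+0.6210) + (1/10)(1.0000+0.8050)
  = 0.0007 + 0.0024 + 0.0051 + 0.0106 + 0.0239 + 0.0447 + 0.0719 + 0.1060 + 0.1426 + 0.1805 = 0.5884
G = 1 − 0.5884 = 0.4116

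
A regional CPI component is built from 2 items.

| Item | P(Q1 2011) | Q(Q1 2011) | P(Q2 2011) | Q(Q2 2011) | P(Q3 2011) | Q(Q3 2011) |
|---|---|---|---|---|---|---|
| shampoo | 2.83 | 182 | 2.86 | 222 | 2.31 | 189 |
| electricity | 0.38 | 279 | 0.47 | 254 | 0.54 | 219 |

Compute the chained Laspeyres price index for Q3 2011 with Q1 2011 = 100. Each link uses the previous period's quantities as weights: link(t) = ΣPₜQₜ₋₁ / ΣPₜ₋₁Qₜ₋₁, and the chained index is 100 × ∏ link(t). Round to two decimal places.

Link Q1 2011→Q2 2011:
ΣP(Q2 2011)Q(Q1 2011) = 2.86×182 + 0.47×279 = 520.52 + 131.13 = 651.65
ΣP(Q1 2011)Q(Q1 2011) = 2.83×182 + 0.38×279 = 515.06 + 106.02 = 621.08
link = 651.65/621.08 = 1.049221
Link Q2 2011→Q3 2011:
ΣP(Q3 2011)Q(Q2 2011) = 2.31×222 + 0.54×254 = 512.82 + 137.16 = 649.98
ΣP(Q2 2011)Q(Q2 2011) = 2.86×222 + 0.47×254 = 634.92 + 119.38 = 754.3
link = 649.98/754.3 = 0.861700
Chained index = 100 × 1.049221 × 0.861700 = 90.4113

90.41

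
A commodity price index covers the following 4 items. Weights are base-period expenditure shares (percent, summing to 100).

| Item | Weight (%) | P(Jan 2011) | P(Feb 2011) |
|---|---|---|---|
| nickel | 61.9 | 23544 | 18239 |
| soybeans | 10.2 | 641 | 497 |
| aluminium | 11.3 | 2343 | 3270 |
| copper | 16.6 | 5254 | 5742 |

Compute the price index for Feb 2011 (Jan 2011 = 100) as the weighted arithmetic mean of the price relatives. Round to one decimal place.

89.8

nickel: 61.9 × (18239/23544) = 61.9 × 0.774677 = 47.9525
soybeans: 10.2 × (497/641) = 10.2 × 0.775351 = 7.9086
aluminium: 11.3 × (3270/2343) = 11.3 × 1.395647 = 15.7708
copper: 16.6 × (5742/5254) = 16.6 × 1.092882 = 18.1418
Index = Σ wᵢ·(p₁ᵢ/p₀ᵢ) = 47.9525 + 7.9086 + 15.7708 + 18.1418 = 89.7737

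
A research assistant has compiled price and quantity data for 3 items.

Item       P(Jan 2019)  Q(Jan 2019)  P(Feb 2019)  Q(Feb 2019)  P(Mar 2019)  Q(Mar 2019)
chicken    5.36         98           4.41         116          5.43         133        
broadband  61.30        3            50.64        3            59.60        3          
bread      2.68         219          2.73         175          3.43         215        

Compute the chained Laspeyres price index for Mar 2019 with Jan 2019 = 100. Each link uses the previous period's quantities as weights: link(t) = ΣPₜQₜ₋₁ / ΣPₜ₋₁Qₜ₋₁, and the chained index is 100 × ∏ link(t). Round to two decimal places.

Link Jan 2019→Feb 2019:
ΣP(Feb 2019)Q(Jan 2019) = 4.41×98 + 50.64×3 + 2.73×219 = 432.18 + 151.92 + 597.87 = 1181.97
ΣP(Jan 2019)Q(Jan 2019) = 5.36×98 + 61.30×3 + 2.68×219 = 525.28 + 183.9 + 586.92 = 1296.1
link = 1181.97/1296.1 = 0.911944
Link Feb 2019→Mar 2019:
ΣP(Mar 2019)Q(Feb 2019) = 5.43×116 + 59.60×3 + 3.43×175 = 629.88 + 178.8 + 600.25 = 1408.93
ΣP(Feb 2019)Q(Feb 2019) = 4.41×116 + 50.64×3 + 2.73×175 = 511.56 + 151.92 + 477.75 = 1141.23
link = 1408.93/1141.23 = 1.234571
Chained index = 100 × 0.911944 × 1.234571 = 112.5859

112.59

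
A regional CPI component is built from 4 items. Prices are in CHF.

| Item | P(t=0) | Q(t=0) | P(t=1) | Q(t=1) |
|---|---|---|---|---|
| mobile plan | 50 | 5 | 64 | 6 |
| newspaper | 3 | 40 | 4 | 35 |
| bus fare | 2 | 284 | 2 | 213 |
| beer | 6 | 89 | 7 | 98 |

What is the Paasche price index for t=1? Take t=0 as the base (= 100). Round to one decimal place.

Paasche price index uses current-period quantities as weights.
ΣP(t=1)·Q(t=1) = 64×6 + 4×35 + 2×213 + 7×98 = 384 + 140 + 426 + 686 = 1636
ΣP(t=0)·Q(t=1) = 50×6 + 3×35 + 2×213 + 6×98 = 300 + 105 + 426 + 588 = 1419
Index = 1636 / 1419 × 100 = 115.2925

115.3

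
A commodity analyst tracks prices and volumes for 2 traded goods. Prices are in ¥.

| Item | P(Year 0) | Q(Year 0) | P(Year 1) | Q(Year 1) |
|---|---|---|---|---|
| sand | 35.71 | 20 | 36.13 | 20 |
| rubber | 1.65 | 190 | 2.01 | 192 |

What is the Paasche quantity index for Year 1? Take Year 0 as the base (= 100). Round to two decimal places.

100.36

Paasche quantity index uses current-period prices as weights.
ΣP(Year 1)·Q(Year 1) = 36.13×20 + 2.01×192 = 722.6 + 385.92 = 1108.52
ΣP(Year 1)·Q(Year 0) = 36.13×20 + 2.01×190 = 722.6 + 381.9 = 1104.5
Index = 1108.52 / 1104.5 × 100 = 100.3640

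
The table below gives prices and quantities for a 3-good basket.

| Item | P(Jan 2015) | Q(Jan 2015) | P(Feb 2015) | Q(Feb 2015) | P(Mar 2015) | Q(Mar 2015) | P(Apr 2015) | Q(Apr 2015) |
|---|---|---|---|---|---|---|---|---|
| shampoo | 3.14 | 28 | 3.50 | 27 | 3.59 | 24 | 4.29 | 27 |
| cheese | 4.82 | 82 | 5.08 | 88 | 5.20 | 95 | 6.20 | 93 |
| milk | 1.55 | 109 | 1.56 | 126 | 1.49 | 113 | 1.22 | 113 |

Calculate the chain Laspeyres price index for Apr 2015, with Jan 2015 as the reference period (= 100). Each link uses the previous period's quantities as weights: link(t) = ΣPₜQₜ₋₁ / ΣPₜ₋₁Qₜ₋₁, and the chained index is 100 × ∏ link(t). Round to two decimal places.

Link Jan 2015→Feb 2015:
ΣP(Feb 2015)Q(Jan 2015) = 3.50×28 + 5.08×82 + 1.56×109 = 98 + 416.56 + 170.04 = 684.6
ΣP(Jan 2015)Q(Jan 2015) = 3.14×28 + 4.82×82 + 1.55×109 = 87.92 + 395.24 + 168.95 = 652.11
link = 684.6/652.11 = 1.049823
Link Feb 2015→Mar 2015:
ΣP(Mar 2015)Q(Feb 2015) = 3.59×27 + 5.20×88 + 1.49×126 = 96.93 + 457.6 + 187.74 = 742.27
ΣP(Feb 2015)Q(Feb 2015) = 3.50×27 + 5.08×88 + 1.56×126 = 94.5 + 447.04 + 196.56 = 738.1
link = 742.27/738.1 = 1.005650
Link Mar 2015→Apr 2015:
ΣP(Apr 2015)Q(Mar 2015) = 4.29×24 + 6.20×95 + 1.22×113 = 102.96 + 589 + 137.86 = 829.82
ΣP(Mar 2015)Q(Mar 2015) = 3.59×24 + 5.20×95 + 1.49×113 = 86.16 + 494 + 168.37 = 748.53
link = 829.82/748.53 = 1.108600
Chained index = 100 × 1.049823 × 1.005650 × 1.108600 = 117.0408

117.04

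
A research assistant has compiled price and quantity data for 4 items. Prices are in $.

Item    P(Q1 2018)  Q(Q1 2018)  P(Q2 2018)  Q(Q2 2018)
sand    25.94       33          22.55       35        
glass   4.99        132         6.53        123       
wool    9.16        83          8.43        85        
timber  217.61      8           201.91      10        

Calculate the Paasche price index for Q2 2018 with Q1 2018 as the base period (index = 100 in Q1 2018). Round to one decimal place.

96.7

Paasche price index uses current-period quantities as weights.
ΣP(Q2 2018)·Q(Q2 2018) = 22.55×35 + 6.53×123 + 8.43×85 + 201.91×10 = 789.25 + 803.19 + 716.55 + 2019.1 = 4328.09
ΣP(Q1 2018)·Q(Q2 2018) = 25.94×35 + 4.99×123 + 9.16×85 + 217.61×10 = 907.9 + 613.77 + 778.6 + 2176.1 = 4476.37
Index = 4328.09 / 4476.37 × 100 = 96.6875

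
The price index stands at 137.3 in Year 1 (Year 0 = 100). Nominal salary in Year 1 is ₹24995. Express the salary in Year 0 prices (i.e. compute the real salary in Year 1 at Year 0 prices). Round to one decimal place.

Real = Nominal ÷ (Index/100) = 24995 ÷ (137.3/100)
     = 24995 ÷ 1.373 = 18204.6613

18204.7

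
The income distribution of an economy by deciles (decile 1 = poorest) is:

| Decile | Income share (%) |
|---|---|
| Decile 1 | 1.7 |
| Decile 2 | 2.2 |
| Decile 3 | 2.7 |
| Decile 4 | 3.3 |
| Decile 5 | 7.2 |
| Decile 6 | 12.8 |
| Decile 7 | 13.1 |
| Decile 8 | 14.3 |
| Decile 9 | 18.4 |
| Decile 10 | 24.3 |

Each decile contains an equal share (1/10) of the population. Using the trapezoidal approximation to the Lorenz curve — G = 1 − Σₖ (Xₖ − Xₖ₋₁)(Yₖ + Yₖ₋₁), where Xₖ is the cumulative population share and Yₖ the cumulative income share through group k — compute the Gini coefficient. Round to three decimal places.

Cumulative income shares Yₖ: 0.0170, 0.0390, 0.0660, 0.0990, 0.1710, 0.2990, 0.4300, 0.5730, 0.7570, 1.0000
Σ (Xₖ−Xₖ₋₁)(Yₖ+Yₖ₋₁) = (1/10)(0.0170+0.0000) + (1/10)(0.0390+0.0170) + (1/10)(0.0660+0.0390) + (1/10)(0.0990+0.0660) + (1/10)(0.1710+0.0990) + (1/10)(0.2990+0.1710) + (1/10)(0.4300+0.2990) + (1/10)(0.5730+0.4300) + (1/10)(0.7570+0.5730) + (1/10)(1.0000+0.7570)
  = 0.0017 + 0.0056 + 0.0105 + 0.0165 + 0.0270 + 0.0470 + 0.0729 + 0.1003 + 0.1330 + 0.1757 = 0.5902
G = 1 − 0.5902 = 0.4098

0.410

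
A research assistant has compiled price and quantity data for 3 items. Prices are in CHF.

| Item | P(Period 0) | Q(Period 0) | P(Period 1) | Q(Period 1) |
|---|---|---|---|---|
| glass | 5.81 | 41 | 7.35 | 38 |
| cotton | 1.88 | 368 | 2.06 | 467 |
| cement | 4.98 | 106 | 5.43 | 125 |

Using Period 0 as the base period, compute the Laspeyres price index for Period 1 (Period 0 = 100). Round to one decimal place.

112.1

Laspeyres price index uses base-period quantities as weights.
ΣP(Period 1)·Q(Period 0) = 7.35×41 + 2.06×368 + 5.43×106 = 301.35 + 758.08 + 575.58 = 1635.01
ΣP(Period 0)·Q(Period 0) = 5.81×41 + 1.88×368 + 4.98×106 = 238.21 + 691.84 + 527.88 = 1457.93
Index = 1635.01 / 1457.93 × 100 = 112.1460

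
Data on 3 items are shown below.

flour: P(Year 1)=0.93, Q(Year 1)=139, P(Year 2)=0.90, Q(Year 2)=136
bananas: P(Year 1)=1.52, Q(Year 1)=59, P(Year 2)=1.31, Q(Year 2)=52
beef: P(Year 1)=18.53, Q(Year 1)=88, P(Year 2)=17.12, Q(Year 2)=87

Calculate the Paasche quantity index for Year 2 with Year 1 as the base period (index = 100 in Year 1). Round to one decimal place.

Paasche quantity index uses current-period prices as weights.
ΣP(Year 2)·Q(Year 2) = 0.90×136 + 1.31×52 + 17.12×87 = 122.4 + 68.12 + 1489.44 = 1679.96
ΣP(Year 2)·Q(Year 1) = 0.90×139 + 1.31×59 + 17.12×88 = 125.1 + 77.29 + 1506.56 = 1708.95
Index = 1679.96 / 1708.95 × 100 = 98.3036

98.3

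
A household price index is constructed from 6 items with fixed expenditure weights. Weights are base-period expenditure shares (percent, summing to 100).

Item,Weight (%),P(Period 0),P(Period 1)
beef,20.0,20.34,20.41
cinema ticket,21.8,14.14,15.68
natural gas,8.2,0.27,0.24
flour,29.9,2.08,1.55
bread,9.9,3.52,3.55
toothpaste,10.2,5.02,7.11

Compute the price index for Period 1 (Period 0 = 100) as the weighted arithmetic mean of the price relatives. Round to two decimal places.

98.24

beef: 20.0 × (20.41/20.34) = 20.0 × 1.003441 = 20.0688
cinema ticket: 21.8 × (15.68/14.14) = 21.8 × 1.108911 = 24.1743
natural gas: 8.2 × (0.24/0.27) = 8.2 × 0.888889 = 7.2889
flour: 29.9 × (1.55/2.08) = 29.9 × 0.745192 = 22.2812
bread: 9.9 × (3.55/3.52) = 9.9 × 1.008523 = 9.9844
toothpaste: 10.2 × (7.11/5.02) = 10.2 × 1.416335 = 14.4466
Index = Σ wᵢ·(p₁ᵢ/p₀ᵢ) = 20.0688 + 24.1743 + 7.2889 + 22.2812 + 9.9844 + 14.4466 = 98.2442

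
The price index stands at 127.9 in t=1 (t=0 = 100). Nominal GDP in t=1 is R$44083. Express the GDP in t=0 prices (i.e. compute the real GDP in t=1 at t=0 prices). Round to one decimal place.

34466.8

Real = Nominal ÷ (Index/100) = 44083 ÷ (127.9/100)
     = 44083 ÷ 1.279 = 34466.7709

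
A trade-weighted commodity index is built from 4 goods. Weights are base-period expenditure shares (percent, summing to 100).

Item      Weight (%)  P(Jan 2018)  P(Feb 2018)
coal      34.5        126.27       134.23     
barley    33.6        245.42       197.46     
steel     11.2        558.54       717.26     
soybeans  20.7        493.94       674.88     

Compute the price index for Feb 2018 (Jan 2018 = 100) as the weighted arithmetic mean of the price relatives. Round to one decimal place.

106.4

coal: 34.5 × (134.23/126.27) = 34.5 × 1.063040 = 36.6749
barley: 33.6 × (197.46/245.42) = 33.6 × 0.804580 = 27.0339
steel: 11.2 × (717.26/558.54) = 11.2 × 1.284169 = 14.3827
soybeans: 20.7 × (674.88/493.94) = 20.7 × 1.366320 = 28.2828
Index = Σ wᵢ·(p₁ᵢ/p₀ᵢ) = 36.6749 + 27.0339 + 14.3827 + 28.2828 = 106.3743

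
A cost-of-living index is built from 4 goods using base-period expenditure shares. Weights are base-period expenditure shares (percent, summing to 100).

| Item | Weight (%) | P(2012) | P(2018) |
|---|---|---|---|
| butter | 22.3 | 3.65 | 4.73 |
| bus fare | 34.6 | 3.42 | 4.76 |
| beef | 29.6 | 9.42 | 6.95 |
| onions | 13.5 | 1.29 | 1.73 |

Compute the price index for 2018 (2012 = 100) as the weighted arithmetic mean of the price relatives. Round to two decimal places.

butter: 22.3 × (4.73/3.65) = 22.3 × 1.295890 = 28.8984
bus fare: 34.6 × (4.76/3.42) = 34.6 × 1.391813 = 48.1567
beef: 29.6 × (6.95/9.42) = 29.6 × 0.737792 = 21.8386
onions: 13.5 × (1.73/1.29) = 13.5 × 1.341085 = 18.1047
Index = Σ wᵢ·(p₁ᵢ/p₀ᵢ) = 28.8984 + 48.1567 + 21.8386 + 18.1047 = 116.9984

117.00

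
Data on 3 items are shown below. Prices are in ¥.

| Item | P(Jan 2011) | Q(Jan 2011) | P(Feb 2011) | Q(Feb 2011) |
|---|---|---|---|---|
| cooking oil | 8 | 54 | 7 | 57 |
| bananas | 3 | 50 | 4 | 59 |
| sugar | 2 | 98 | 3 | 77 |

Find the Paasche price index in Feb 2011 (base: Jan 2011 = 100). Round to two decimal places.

110.04

Paasche price index uses current-period quantities as weights.
ΣP(Feb 2011)·Q(Feb 2011) = 7×57 + 4×59 + 3×77 = 399 + 236 + 231 = 866
ΣP(Jan 2011)·Q(Feb 2011) = 8×57 + 3×59 + 2×77 = 456 + 177 + 154 = 787
Index = 866 / 787 × 100 = 110.0381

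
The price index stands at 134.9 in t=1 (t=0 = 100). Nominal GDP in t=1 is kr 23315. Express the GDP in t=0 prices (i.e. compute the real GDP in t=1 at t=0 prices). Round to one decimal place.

17283.2

Real = Nominal ÷ (Index/100) = 23315 ÷ (134.9/100)
     = 23315 ÷ 1.349 = 17283.1727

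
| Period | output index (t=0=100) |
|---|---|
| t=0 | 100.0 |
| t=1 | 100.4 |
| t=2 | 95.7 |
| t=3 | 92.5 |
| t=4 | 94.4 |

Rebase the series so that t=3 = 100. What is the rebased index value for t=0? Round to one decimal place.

108.1

Rebased(t=0) = 100.0 / 92.5 × 100 = 108.1081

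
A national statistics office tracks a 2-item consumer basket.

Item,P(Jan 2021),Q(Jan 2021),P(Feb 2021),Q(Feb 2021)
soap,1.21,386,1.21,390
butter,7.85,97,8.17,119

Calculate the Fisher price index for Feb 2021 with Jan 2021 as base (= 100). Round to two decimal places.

Laspeyres component (base-period weights):
ΣP(Feb 2021)Q(Jan 2021) = 1.21×386 + 8.17×97 = 467.06 + 792.49 = 1259.55
ΣP(Jan 2021)Q(Jan 2021) = 1.21×386 + 7.85×97 = 467.06 + 761.45 = 1228.51
L = 1259.55 / 1228.51 × 100 = 102.5266
Paasche component (current-period weights):
ΣP(Feb 2021)Q(Feb 2021) = 1.21×390 + 8.17×119 = 471.9 + 972.23 = 1444.13
ΣP(Jan 2021)Q(Feb 2021) = 1.21×390 + 7.85×119 = 471.9 + 934.15 = 1406.05
P = 1444.13 / 1406.05 × 100 = 102.7083
Fisher = √(L × P) = √(102.5266 × 102.7083) = 102.6174

102.62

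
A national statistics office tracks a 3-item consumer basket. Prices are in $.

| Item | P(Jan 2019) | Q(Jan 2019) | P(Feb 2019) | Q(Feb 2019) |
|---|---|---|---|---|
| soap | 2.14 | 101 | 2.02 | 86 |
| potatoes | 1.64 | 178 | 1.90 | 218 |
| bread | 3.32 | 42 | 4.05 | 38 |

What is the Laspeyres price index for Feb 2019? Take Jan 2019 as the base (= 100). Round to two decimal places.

110.01

Laspeyres price index uses base-period quantities as weights.
ΣP(Feb 2019)·Q(Jan 2019) = 2.02×101 + 1.90×178 + 4.05×42 = 204.02 + 338.2 + 170.1 = 712.32
ΣP(Jan 2019)·Q(Jan 2019) = 2.14×101 + 1.64×178 + 3.32×42 = 216.14 + 291.92 + 139.44 = 647.5
Index = 712.32 / 647.5 × 100 = 110.0108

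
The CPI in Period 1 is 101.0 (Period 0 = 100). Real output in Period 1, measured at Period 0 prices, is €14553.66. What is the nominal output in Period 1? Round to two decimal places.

14699.20

Nominal = Real × (Index/100) = 14553.66 × (101.0/100)
        = 14553.66 × 1.010 = 14699.1966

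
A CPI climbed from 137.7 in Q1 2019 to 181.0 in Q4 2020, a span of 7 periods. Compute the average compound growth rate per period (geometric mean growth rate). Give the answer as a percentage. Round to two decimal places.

3.98%

Growth factor = (181.0/137.7)^(1/7) = (1.314452)^(1/7) = 1.039833
Growth rate = 1.039833 − 1 = 0.039833 = 3.9833%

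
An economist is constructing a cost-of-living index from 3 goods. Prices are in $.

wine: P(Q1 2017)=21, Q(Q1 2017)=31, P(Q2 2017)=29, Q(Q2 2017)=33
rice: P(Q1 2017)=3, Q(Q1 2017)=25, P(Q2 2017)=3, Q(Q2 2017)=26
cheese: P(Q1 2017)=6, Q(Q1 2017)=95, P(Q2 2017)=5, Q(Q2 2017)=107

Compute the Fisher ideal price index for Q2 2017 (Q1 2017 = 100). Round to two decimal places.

Laspeyres component (base-period weights):
ΣP(Q2 2017)Q(Q1 2017) = 29×31 + 3×25 + 5×95 = 899 + 75 + 475 = 1449
ΣP(Q1 2017)Q(Q1 2017) = 21×31 + 3×25 + 6×95 = 651 + 75 + 570 = 1296
L = 1449 / 1296 × 100 = 111.8056
Paasche component (current-period weights):
ΣP(Q2 2017)Q(Q2 2017) = 29×33 + 3×26 + 5×107 = 957 + 78 + 535 = 1570
ΣP(Q1 2017)Q(Q2 2017) = 21×33 + 3×26 + 6×107 = 693 + 78 + 642 = 1413
P = 1570 / 1413 × 100 = 111.1111
Fisher = √(L × P) = √(111.8056 × 111.1111) = 111.4578

111.46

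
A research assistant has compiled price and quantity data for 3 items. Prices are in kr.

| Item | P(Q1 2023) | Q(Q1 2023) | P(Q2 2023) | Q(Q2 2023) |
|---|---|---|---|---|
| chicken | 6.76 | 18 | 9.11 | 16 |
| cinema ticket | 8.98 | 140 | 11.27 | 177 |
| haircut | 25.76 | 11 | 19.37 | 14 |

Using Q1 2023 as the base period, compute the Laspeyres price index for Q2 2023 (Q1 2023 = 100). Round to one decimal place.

Laspeyres price index uses base-period quantities as weights.
ΣP(Q2 2023)·Q(Q1 2023) = 9.11×18 + 11.27×140 + 19.37×11 = 163.98 + 1577.8 + 213.07 = 1954.85
ΣP(Q1 2023)·Q(Q1 2023) = 6.76×18 + 8.98×140 + 25.76×11 = 121.68 + 1257.2 + 283.36 = 1662.24
Index = 1954.85 / 1662.24 × 100 = 117.6034

117.6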